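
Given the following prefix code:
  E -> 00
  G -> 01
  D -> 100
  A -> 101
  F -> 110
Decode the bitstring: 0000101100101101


Decoding step by step:
Bits 00 -> E
Bits 00 -> E
Bits 101 -> A
Bits 100 -> D
Bits 101 -> A
Bits 101 -> A


Decoded message: EEADAA


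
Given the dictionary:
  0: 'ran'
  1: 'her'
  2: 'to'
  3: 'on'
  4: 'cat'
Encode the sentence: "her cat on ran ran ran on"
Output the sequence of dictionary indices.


Look up each word in the dictionary:
  'her' -> 1
  'cat' -> 4
  'on' -> 3
  'ran' -> 0
  'ran' -> 0
  'ran' -> 0
  'on' -> 3

Encoded: [1, 4, 3, 0, 0, 0, 3]


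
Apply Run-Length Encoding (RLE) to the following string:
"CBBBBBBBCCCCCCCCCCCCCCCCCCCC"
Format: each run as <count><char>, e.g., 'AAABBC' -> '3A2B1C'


Scanning runs left to right:
  i=0: run of 'C' x 1 -> '1C'
  i=1: run of 'B' x 7 -> '7B'
  i=8: run of 'C' x 20 -> '20C'

RLE = 1C7B20C


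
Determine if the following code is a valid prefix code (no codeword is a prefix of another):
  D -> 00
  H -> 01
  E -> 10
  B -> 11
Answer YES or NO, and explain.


Checking each pair (does one codeword prefix another?):
  D='00' vs H='01': no prefix
  D='00' vs E='10': no prefix
  D='00' vs B='11': no prefix
  H='01' vs D='00': no prefix
  H='01' vs E='10': no prefix
  H='01' vs B='11': no prefix
  E='10' vs D='00': no prefix
  E='10' vs H='01': no prefix
  E='10' vs B='11': no prefix
  B='11' vs D='00': no prefix
  B='11' vs H='01': no prefix
  B='11' vs E='10': no prefix
No violation found over all pairs.

YES -- this is a valid prefix code. No codeword is a prefix of any other codeword.


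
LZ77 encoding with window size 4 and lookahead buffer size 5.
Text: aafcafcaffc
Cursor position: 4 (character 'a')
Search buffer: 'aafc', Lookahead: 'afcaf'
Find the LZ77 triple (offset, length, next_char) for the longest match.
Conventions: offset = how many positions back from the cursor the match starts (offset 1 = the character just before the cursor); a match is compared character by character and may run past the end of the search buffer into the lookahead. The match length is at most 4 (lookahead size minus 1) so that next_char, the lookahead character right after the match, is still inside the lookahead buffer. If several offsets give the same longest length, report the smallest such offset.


Try each offset into the search buffer:
  offset=1 (pos 3, char 'c'): match length 0
  offset=2 (pos 2, char 'f'): match length 0
  offset=3 (pos 1, char 'a'): match length 4
  offset=4 (pos 0, char 'a'): match length 1
Longest match has length 4 at offset 3.
next_char = character at position 4 + 4 = 8 -> 'f'

Best match: offset=3, length=4 (matching 'afca' starting at position 1)
LZ77 triple: (3, 4, 'f')


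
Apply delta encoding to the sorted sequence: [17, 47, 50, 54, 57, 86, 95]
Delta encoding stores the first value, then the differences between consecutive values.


First value: 17
Deltas:
  47 - 17 = 30
  50 - 47 = 3
  54 - 50 = 4
  57 - 54 = 3
  86 - 57 = 29
  95 - 86 = 9


Delta encoded: [17, 30, 3, 4, 3, 29, 9]


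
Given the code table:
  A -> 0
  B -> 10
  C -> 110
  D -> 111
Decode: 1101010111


Decoding:
110 -> C
10 -> B
10 -> B
111 -> D


Result: CBBD


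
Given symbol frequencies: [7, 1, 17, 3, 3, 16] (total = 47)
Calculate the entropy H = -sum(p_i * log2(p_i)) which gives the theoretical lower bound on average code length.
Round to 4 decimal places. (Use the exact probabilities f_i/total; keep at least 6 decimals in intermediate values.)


Per-symbol terms -p_i * log2(p_i) with p_i = f_i/47:
  p = 7/47 = 0.148936: log2(p) = -2.747234, -p*log2(p) = 0.409163
  p = 1/47 = 0.021277: log2(p) = -5.554589, -p*log2(p) = 0.118183
  p = 17/47 = 0.361702: log2(p) = -1.467126, -p*log2(p) = 0.530663
  p = 3/47 = 0.063830: log2(p) = -3.969626, -p*log2(p) = 0.253380
  p = 3/47 = 0.063830: log2(p) = -3.969626, -p*log2(p) = 0.253380
  p = 16/47 = 0.340426: log2(p) = -1.554589, -p*log2(p) = 0.529222
H = 0.409163 + 0.118183 + 0.530663 + 0.253380 + 0.253380 + 0.529222 = 2.093991

H = 2.094 bits/symbol


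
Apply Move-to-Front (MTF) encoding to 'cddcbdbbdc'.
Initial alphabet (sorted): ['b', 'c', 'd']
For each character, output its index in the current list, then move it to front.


MTF encoding:
'c': index 1 in ['b', 'c', 'd'] -> ['c', 'b', 'd']
'd': index 2 in ['c', 'b', 'd'] -> ['d', 'c', 'b']
'd': index 0 in ['d', 'c', 'b'] -> ['d', 'c', 'b']
'c': index 1 in ['d', 'c', 'b'] -> ['c', 'd', 'b']
'b': index 2 in ['c', 'd', 'b'] -> ['b', 'c', 'd']
'd': index 2 in ['b', 'c', 'd'] -> ['d', 'b', 'c']
'b': index 1 in ['d', 'b', 'c'] -> ['b', 'd', 'c']
'b': index 0 in ['b', 'd', 'c'] -> ['b', 'd', 'c']
'd': index 1 in ['b', 'd', 'c'] -> ['d', 'b', 'c']
'c': index 2 in ['d', 'b', 'c'] -> ['c', 'd', 'b']


Output: [1, 2, 0, 1, 2, 2, 1, 0, 1, 2]


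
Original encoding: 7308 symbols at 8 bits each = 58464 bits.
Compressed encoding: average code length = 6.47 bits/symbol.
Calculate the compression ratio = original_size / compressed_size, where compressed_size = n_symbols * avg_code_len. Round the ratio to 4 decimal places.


original_size = n_symbols * orig_bits = 7308 * 8 = 58464 bits
compressed_size = n_symbols * avg_code_len = 7308 * 6.47 = 47282.76 bits
ratio = original_size / compressed_size = 58464 / 47282.76 = 1.2365

Compression ratio = 1.2365


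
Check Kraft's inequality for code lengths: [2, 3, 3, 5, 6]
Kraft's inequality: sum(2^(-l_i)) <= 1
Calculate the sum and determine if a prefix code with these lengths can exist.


Sum = 2^(-2) + 2^(-3) + 2^(-3) + 2^(-5) + 2^(-6)
    = 0.25 + 0.125 + 0.125 + 0.03125 + 0.015625
    = 35/64 = 0.546875
Since 0.546875 <= 1, Kraft's inequality IS satisfied.
A prefix code with these lengths CAN exist.

Kraft sum = 0.546875. Satisfied.


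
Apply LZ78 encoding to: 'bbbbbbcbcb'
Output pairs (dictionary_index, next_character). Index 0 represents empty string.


LZ78 encoding steps:
Dictionary: {0: ''}
Step 1: w='' (idx 0), next='b' -> output (0, 'b'), add 'b' as idx 1
Step 2: w='b' (idx 1), next='b' -> output (1, 'b'), add 'bb' as idx 2
Step 3: w='bb' (idx 2), next='b' -> output (2, 'b'), add 'bbb' as idx 3
Step 4: w='' (idx 0), next='c' -> output (0, 'c'), add 'c' as idx 4
Step 5: w='b' (idx 1), next='c' -> output (1, 'c'), add 'bc' as idx 5
Step 6: w='b' (idx 1), end of input -> output (1, '')


Encoded: [(0, 'b'), (1, 'b'), (2, 'b'), (0, 'c'), (1, 'c'), (1, '')]


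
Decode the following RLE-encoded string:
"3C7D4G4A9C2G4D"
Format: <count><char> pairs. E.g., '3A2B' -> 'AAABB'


Expanding each <count><char> pair:
  3C -> 'CCC'
  7D -> 'DDDDDDD'
  4G -> 'GGGG'
  4A -> 'AAAA'
  9C -> 'CCCCCCCCC'
  2G -> 'GG'
  4D -> 'DDDD'

Decoded = CCCDDDDDDDGGGGAAAACCCCCCCCCGGDDDD


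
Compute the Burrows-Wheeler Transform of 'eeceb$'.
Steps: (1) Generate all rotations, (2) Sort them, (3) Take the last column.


Rotations (sorted):
  0: $eeceb -> last char: b
  1: b$eece -> last char: e
  2: ceb$ee -> last char: e
  3: eb$eec -> last char: c
  4: eceb$e -> last char: e
  5: eeceb$ -> last char: $


BWT = beece$


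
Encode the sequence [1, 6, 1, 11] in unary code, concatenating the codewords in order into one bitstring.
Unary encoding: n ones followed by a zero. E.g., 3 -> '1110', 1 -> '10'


Encode each number as n ones followed by a terminating 0:
  1 -> 10 (2 bits)
  6 -> 1111110 (7 bits)
  1 -> 10 (2 bits)
  11 -> 111111111110 (12 bits)
Total length = 2 + 7 + 2 + 12 = 23 bits.

Unary([1, 6, 1, 11]) = 10111111010111111111110 (23 bits)


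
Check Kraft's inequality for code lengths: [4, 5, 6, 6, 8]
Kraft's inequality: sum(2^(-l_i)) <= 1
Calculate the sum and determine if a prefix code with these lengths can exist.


Sum = 2^(-4) + 2^(-5) + 2^(-6) + 2^(-6) + 2^(-8)
    = 0.0625 + 0.03125 + 0.015625 + 0.015625 + 0.00390625
    = 33/256 = 0.12890625
Since 0.12890625 <= 1, Kraft's inequality IS satisfied.
A prefix code with these lengths CAN exist.

Kraft sum = 0.12890625. Satisfied.


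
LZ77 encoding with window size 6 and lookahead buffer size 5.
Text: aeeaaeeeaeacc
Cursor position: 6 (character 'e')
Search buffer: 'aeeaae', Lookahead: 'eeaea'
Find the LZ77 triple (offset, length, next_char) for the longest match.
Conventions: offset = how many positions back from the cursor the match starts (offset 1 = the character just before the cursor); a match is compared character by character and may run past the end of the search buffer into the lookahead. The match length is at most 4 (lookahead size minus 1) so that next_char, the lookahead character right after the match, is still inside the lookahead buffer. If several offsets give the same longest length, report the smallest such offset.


Try each offset into the search buffer:
  offset=1 (pos 5, char 'e'): match length 2
  offset=2 (pos 4, char 'a'): match length 0
  offset=3 (pos 3, char 'a'): match length 0
  offset=4 (pos 2, char 'e'): match length 1
  offset=5 (pos 1, char 'e'): match length 3
  offset=6 (pos 0, char 'a'): match length 0
Longest match has length 3 at offset 5.
next_char = character at position 6 + 3 = 9 -> 'e'

Best match: offset=5, length=3 (matching 'eea' starting at position 1)
LZ77 triple: (5, 3, 'e')


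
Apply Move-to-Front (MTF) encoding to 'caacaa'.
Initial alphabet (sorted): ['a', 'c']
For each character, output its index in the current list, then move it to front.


MTF encoding:
'c': index 1 in ['a', 'c'] -> ['c', 'a']
'a': index 1 in ['c', 'a'] -> ['a', 'c']
'a': index 0 in ['a', 'c'] -> ['a', 'c']
'c': index 1 in ['a', 'c'] -> ['c', 'a']
'a': index 1 in ['c', 'a'] -> ['a', 'c']
'a': index 0 in ['a', 'c'] -> ['a', 'c']


Output: [1, 1, 0, 1, 1, 0]


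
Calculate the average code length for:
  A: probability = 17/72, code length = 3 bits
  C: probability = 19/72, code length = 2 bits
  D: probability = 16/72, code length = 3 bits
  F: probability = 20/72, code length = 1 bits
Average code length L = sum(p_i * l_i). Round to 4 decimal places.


Weighted contributions p_i * l_i:
  A: (17/72) * 3 = 51/72
  C: (19/72) * 2 = 38/72
  D: (16/72) * 3 = 48/72
  F: (20/72) * 1 = 20/72
Sum = (51 + 38 + 48 + 20)/72 = 157/72

L = 157/72 = 2.1806 bits/symbol


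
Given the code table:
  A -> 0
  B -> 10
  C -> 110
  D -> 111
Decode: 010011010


Decoding:
0 -> A
10 -> B
0 -> A
110 -> C
10 -> B


Result: ABACB


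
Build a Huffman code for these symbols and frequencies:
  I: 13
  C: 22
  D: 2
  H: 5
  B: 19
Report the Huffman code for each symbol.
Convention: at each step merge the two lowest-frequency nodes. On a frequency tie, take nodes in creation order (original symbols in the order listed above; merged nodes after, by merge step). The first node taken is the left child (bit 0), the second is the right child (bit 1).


Huffman tree construction:
Step 1: Merge D(2) + H(5) = 7
Step 2: Merge (D+H)(7) + I(13) = 20
Step 3: Merge B(19) + ((D+H)+I)(20) = 39
Step 4: Merge C(22) + (B+((D+H)+I))(39) = 61
Read each symbol's code off the tree from the root (left child = 0, right child = 1).

Codes:
  I: 111 (length 3)
  C: 0 (length 1)
  D: 1100 (length 4)
  H: 1101 (length 4)
  B: 10 (length 2)
Average code length: 127/61 = 2.0820 bits/symbol


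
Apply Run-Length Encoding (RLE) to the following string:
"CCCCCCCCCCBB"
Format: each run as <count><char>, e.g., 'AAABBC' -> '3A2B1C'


Scanning runs left to right:
  i=0: run of 'C' x 10 -> '10C'
  i=10: run of 'B' x 2 -> '2B'

RLE = 10C2B


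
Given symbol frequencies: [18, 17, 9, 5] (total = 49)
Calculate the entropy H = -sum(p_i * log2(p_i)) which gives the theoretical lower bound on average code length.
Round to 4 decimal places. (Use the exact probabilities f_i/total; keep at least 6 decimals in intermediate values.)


Per-symbol terms -p_i * log2(p_i) with p_i = f_i/49:
  p = 18/49 = 0.367347: log2(p) = -1.444785, -p*log2(p) = 0.530737
  p = 17/49 = 0.346939: log2(p) = -1.527247, -p*log2(p) = 0.529861
  p = 9/49 = 0.183673: log2(p) = -2.444785, -p*log2(p) = 0.449042
  p = 5/49 = 0.102041: log2(p) = -3.292782, -p*log2(p) = 0.335998
H = 0.530737 + 0.529861 + 0.449042 + 0.335998 = 1.845638

H = 1.8456 bits/symbol


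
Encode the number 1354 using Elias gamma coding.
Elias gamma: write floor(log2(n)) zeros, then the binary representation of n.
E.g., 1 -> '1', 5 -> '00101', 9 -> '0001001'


num_bits = floor(log2(1354)) + 1 = 11
leading_zeros = num_bits - 1 = 10
binary(1354) = 10101001010

Elias gamma(1354) = '0000000000' + '10101001010' = 000000000010101001010 (21 bits)


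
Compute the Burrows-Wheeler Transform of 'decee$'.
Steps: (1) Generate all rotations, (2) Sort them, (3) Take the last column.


Rotations (sorted):
  0: $decee -> last char: e
  1: cee$de -> last char: e
  2: decee$ -> last char: $
  3: e$dece -> last char: e
  4: ecee$d -> last char: d
  5: ee$dec -> last char: c


BWT = ee$edc


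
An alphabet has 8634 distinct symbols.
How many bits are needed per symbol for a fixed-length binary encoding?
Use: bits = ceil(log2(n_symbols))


log2(8634) = 13.0758
Bracket: 2^13 = 8192 < 8634 <= 2^14 = 16384
So ceil(log2(8634)) = 14

bits = ceil(log2(8634)) = ceil(13.0758) = 14 bits


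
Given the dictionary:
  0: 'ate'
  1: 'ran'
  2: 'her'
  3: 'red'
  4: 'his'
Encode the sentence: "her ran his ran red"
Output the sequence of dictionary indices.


Look up each word in the dictionary:
  'her' -> 2
  'ran' -> 1
  'his' -> 4
  'ran' -> 1
  'red' -> 3

Encoded: [2, 1, 4, 1, 3]


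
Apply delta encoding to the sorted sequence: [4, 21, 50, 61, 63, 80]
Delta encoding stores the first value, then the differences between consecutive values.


First value: 4
Deltas:
  21 - 4 = 17
  50 - 21 = 29
  61 - 50 = 11
  63 - 61 = 2
  80 - 63 = 17


Delta encoded: [4, 17, 29, 11, 2, 17]


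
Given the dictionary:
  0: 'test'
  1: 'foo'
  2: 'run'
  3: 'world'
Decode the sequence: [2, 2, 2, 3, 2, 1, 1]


Look up each index in the dictionary:
  2 -> 'run'
  2 -> 'run'
  2 -> 'run'
  3 -> 'world'
  2 -> 'run'
  1 -> 'foo'
  1 -> 'foo'

Decoded: "run run run world run foo foo"


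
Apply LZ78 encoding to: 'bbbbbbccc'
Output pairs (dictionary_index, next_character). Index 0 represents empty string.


LZ78 encoding steps:
Dictionary: {0: ''}
Step 1: w='' (idx 0), next='b' -> output (0, 'b'), add 'b' as idx 1
Step 2: w='b' (idx 1), next='b' -> output (1, 'b'), add 'bb' as idx 2
Step 3: w='bb' (idx 2), next='b' -> output (2, 'b'), add 'bbb' as idx 3
Step 4: w='' (idx 0), next='c' -> output (0, 'c'), add 'c' as idx 4
Step 5: w='c' (idx 4), next='c' -> output (4, 'c'), add 'cc' as idx 5


Encoded: [(0, 'b'), (1, 'b'), (2, 'b'), (0, 'c'), (4, 'c')]


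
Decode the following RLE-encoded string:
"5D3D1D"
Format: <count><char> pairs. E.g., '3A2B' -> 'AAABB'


Expanding each <count><char> pair:
  5D -> 'DDDDD'
  3D -> 'DDD'
  1D -> 'D'

Decoded = DDDDDDDDD


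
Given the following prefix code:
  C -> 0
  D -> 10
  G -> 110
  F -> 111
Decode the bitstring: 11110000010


Decoding step by step:
Bits 111 -> F
Bits 10 -> D
Bits 0 -> C
Bits 0 -> C
Bits 0 -> C
Bits 0 -> C
Bits 10 -> D


Decoded message: FDCCCCD


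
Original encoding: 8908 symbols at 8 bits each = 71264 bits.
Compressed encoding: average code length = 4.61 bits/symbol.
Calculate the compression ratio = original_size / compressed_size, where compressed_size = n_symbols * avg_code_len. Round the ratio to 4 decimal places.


original_size = n_symbols * orig_bits = 8908 * 8 = 71264 bits
compressed_size = n_symbols * avg_code_len = 8908 * 4.61 = 41065.88 bits
ratio = original_size / compressed_size = 71264 / 41065.88 = 1.7354

Compression ratio = 1.7354


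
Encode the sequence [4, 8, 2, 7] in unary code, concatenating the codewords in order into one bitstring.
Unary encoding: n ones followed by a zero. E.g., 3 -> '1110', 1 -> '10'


Encode each number as n ones followed by a terminating 0:
  4 -> 11110 (5 bits)
  8 -> 111111110 (9 bits)
  2 -> 110 (3 bits)
  7 -> 11111110 (8 bits)
Total length = 5 + 9 + 3 + 8 = 25 bits.

Unary([4, 8, 2, 7]) = 1111011111111011011111110 (25 bits)


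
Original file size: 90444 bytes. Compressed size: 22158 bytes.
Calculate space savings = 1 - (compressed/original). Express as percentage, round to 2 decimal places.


ratio = compressed/original = 22158/90444 = 0.244991
savings = 1 - ratio = 1 - 0.244991 = 0.755009
as a percentage: 0.755009 * 100 = 75.5%

Space savings = 1 - 22158/90444 = 75.5%


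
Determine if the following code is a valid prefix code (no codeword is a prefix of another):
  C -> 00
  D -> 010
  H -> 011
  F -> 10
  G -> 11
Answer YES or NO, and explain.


Checking each pair (does one codeword prefix another?):
  C='00' vs D='010': no prefix
  C='00' vs H='011': no prefix
  C='00' vs F='10': no prefix
  C='00' vs G='11': no prefix
  D='010' vs C='00': no prefix
  D='010' vs H='011': no prefix
  D='010' vs F='10': no prefix
  D='010' vs G='11': no prefix
  H='011' vs C='00': no prefix
  H='011' vs D='010': no prefix
  H='011' vs F='10': no prefix
  H='011' vs G='11': no prefix
  F='10' vs C='00': no prefix
  F='10' vs D='010': no prefix
  F='10' vs H='011': no prefix
  F='10' vs G='11': no prefix
  G='11' vs C='00': no prefix
  G='11' vs D='010': no prefix
  G='11' vs H='011': no prefix
  G='11' vs F='10': no prefix
No violation found over all pairs.

YES -- this is a valid prefix code. No codeword is a prefix of any other codeword.


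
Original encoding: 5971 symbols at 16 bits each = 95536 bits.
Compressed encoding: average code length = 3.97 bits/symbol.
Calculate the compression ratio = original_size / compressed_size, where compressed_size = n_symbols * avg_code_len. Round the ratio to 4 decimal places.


original_size = n_symbols * orig_bits = 5971 * 16 = 95536 bits
compressed_size = n_symbols * avg_code_len = 5971 * 3.97 = 23704.87 bits
ratio = original_size / compressed_size = 95536 / 23704.87 = 4.0302

Compression ratio = 4.0302


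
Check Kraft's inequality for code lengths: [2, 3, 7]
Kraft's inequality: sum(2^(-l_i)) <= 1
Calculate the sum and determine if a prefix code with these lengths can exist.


Sum = 2^(-2) + 2^(-3) + 2^(-7)
    = 0.25 + 0.125 + 0.0078125
    = 49/128 = 0.3828125
Since 0.3828125 <= 1, Kraft's inequality IS satisfied.
A prefix code with these lengths CAN exist.

Kraft sum = 0.3828125. Satisfied.


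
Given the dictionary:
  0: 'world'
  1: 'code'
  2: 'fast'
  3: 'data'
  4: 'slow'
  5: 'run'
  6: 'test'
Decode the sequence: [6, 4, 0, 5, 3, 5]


Look up each index in the dictionary:
  6 -> 'test'
  4 -> 'slow'
  0 -> 'world'
  5 -> 'run'
  3 -> 'data'
  5 -> 'run'

Decoded: "test slow world run data run"


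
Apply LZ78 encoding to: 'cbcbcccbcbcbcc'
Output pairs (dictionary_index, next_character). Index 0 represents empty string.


LZ78 encoding steps:
Dictionary: {0: ''}
Step 1: w='' (idx 0), next='c' -> output (0, 'c'), add 'c' as idx 1
Step 2: w='' (idx 0), next='b' -> output (0, 'b'), add 'b' as idx 2
Step 3: w='c' (idx 1), next='b' -> output (1, 'b'), add 'cb' as idx 3
Step 4: w='c' (idx 1), next='c' -> output (1, 'c'), add 'cc' as idx 4
Step 5: w='cb' (idx 3), next='c' -> output (3, 'c'), add 'cbc' as idx 5
Step 6: w='b' (idx 2), next='c' -> output (2, 'c'), add 'bc' as idx 6
Step 7: w='bc' (idx 6), next='c' -> output (6, 'c'), add 'bcc' as idx 7


Encoded: [(0, 'c'), (0, 'b'), (1, 'b'), (1, 'c'), (3, 'c'), (2, 'c'), (6, 'c')]


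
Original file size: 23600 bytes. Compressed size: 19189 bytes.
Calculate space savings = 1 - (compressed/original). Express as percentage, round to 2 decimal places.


ratio = compressed/original = 19189/23600 = 0.813093
savings = 1 - ratio = 1 - 0.813093 = 0.186907
as a percentage: 0.186907 * 100 = 18.69%

Space savings = 1 - 19189/23600 = 18.69%


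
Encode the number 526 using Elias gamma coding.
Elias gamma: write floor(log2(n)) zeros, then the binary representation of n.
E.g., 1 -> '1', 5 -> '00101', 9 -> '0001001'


num_bits = floor(log2(526)) + 1 = 10
leading_zeros = num_bits - 1 = 9
binary(526) = 1000001110

Elias gamma(526) = '000000000' + '1000001110' = 0000000001000001110 (19 bits)


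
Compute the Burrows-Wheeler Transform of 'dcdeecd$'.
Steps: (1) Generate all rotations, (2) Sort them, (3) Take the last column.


Rotations (sorted):
  0: $dcdeecd -> last char: d
  1: cd$dcdee -> last char: e
  2: cdeecd$d -> last char: d
  3: d$dcdeec -> last char: c
  4: dcdeecd$ -> last char: $
  5: deecd$dc -> last char: c
  6: ecd$dcde -> last char: e
  7: eecd$dcd -> last char: d


BWT = dedc$ced


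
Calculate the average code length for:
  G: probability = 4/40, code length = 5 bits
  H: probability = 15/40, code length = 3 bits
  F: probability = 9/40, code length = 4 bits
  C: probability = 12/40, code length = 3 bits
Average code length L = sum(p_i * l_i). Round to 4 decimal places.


Weighted contributions p_i * l_i:
  G: (4/40) * 5 = 20/40
  H: (15/40) * 3 = 45/40
  F: (9/40) * 4 = 36/40
  C: (12/40) * 3 = 36/40
Sum = (20 + 45 + 36 + 36)/40 = 137/40

L = 137/40 = 3.4250 bits/symbol


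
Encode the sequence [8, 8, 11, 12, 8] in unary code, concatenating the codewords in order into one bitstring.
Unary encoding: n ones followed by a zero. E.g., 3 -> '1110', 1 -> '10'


Encode each number as n ones followed by a terminating 0:
  8 -> 111111110 (9 bits)
  8 -> 111111110 (9 bits)
  11 -> 111111111110 (12 bits)
  12 -> 1111111111110 (13 bits)
  8 -> 111111110 (9 bits)
Total length = 9 + 9 + 12 + 13 + 9 = 52 bits.

Unary([8, 8, 11, 12, 8]) = 1111111101111111101111111111101111111111110111111110 (52 bits)


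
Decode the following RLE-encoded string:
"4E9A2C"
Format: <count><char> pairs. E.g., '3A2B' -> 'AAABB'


Expanding each <count><char> pair:
  4E -> 'EEEE'
  9A -> 'AAAAAAAAA'
  2C -> 'CC'

Decoded = EEEEAAAAAAAAACC


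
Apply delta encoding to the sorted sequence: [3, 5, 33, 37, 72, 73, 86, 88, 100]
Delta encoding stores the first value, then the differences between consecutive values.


First value: 3
Deltas:
  5 - 3 = 2
  33 - 5 = 28
  37 - 33 = 4
  72 - 37 = 35
  73 - 72 = 1
  86 - 73 = 13
  88 - 86 = 2
  100 - 88 = 12


Delta encoded: [3, 2, 28, 4, 35, 1, 13, 2, 12]


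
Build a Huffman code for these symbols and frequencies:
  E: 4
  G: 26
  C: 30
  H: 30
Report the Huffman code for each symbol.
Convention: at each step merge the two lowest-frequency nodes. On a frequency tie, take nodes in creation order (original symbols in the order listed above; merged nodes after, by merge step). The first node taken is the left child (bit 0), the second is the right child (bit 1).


Huffman tree construction:
Step 1: Merge E(4) + G(26) = 30
Step 2: Merge C(30) + H(30) = 60
Step 3: Merge (E+G)(30) + (C+H)(60) = 90
Read each symbol's code off the tree from the root (left child = 0, right child = 1).

Codes:
  E: 00 (length 2)
  G: 01 (length 2)
  C: 10 (length 2)
  H: 11 (length 2)
Average code length: 180/90 = 2.0000 bits/symbol


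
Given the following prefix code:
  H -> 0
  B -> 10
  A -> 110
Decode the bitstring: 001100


Decoding step by step:
Bits 0 -> H
Bits 0 -> H
Bits 110 -> A
Bits 0 -> H


Decoded message: HHAH


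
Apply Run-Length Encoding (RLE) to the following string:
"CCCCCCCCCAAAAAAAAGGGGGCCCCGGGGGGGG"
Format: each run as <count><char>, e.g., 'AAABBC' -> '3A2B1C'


Scanning runs left to right:
  i=0: run of 'C' x 9 -> '9C'
  i=9: run of 'A' x 8 -> '8A'
  i=17: run of 'G' x 5 -> '5G'
  i=22: run of 'C' x 4 -> '4C'
  i=26: run of 'G' x 8 -> '8G'

RLE = 9C8A5G4C8G


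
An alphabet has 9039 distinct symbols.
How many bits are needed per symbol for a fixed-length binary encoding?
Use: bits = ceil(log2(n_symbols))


log2(9039) = 13.1419
Bracket: 2^13 = 8192 < 9039 <= 2^14 = 16384
So ceil(log2(9039)) = 14

bits = ceil(log2(9039)) = ceil(13.1419) = 14 bits


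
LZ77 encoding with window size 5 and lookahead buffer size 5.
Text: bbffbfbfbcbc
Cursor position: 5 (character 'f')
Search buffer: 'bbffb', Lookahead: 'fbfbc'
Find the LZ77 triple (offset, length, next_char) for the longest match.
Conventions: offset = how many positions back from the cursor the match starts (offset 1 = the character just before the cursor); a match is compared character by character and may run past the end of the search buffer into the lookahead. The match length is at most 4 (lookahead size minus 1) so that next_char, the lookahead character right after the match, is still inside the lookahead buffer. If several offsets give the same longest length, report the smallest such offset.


Try each offset into the search buffer:
  offset=1 (pos 4, char 'b'): match length 0
  offset=2 (pos 3, char 'f'): match length 4
  offset=3 (pos 2, char 'f'): match length 1
  offset=4 (pos 1, char 'b'): match length 0
  offset=5 (pos 0, char 'b'): match length 0
Longest match has length 4 at offset 2.
next_char = character at position 5 + 4 = 9 -> 'c'

Best match: offset=2, length=4 (matching 'fbfb' starting at position 3)
LZ77 triple: (2, 4, 'c')


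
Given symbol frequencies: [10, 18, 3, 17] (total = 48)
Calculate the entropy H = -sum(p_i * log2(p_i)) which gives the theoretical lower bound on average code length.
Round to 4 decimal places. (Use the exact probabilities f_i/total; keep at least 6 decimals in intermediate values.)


Per-symbol terms -p_i * log2(p_i) with p_i = f_i/48:
  p = 10/48 = 0.208333: log2(p) = -2.263034, -p*log2(p) = 0.471466
  p = 18/48 = 0.375000: log2(p) = -1.415037, -p*log2(p) = 0.530639
  p = 3/48 = 0.062500: log2(p) = -4.000000, -p*log2(p) = 0.250000
  p = 17/48 = 0.354167: log2(p) = -1.497500, -p*log2(p) = 0.530364
H = 0.471466 + 0.530639 + 0.250000 + 0.530364 = 1.782469

H = 1.7825 bits/symbol


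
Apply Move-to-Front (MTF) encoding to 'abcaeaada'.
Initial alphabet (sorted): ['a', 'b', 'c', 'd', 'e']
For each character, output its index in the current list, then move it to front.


MTF encoding:
'a': index 0 in ['a', 'b', 'c', 'd', 'e'] -> ['a', 'b', 'c', 'd', 'e']
'b': index 1 in ['a', 'b', 'c', 'd', 'e'] -> ['b', 'a', 'c', 'd', 'e']
'c': index 2 in ['b', 'a', 'c', 'd', 'e'] -> ['c', 'b', 'a', 'd', 'e']
'a': index 2 in ['c', 'b', 'a', 'd', 'e'] -> ['a', 'c', 'b', 'd', 'e']
'e': index 4 in ['a', 'c', 'b', 'd', 'e'] -> ['e', 'a', 'c', 'b', 'd']
'a': index 1 in ['e', 'a', 'c', 'b', 'd'] -> ['a', 'e', 'c', 'b', 'd']
'a': index 0 in ['a', 'e', 'c', 'b', 'd'] -> ['a', 'e', 'c', 'b', 'd']
'd': index 4 in ['a', 'e', 'c', 'b', 'd'] -> ['d', 'a', 'e', 'c', 'b']
'a': index 1 in ['d', 'a', 'e', 'c', 'b'] -> ['a', 'd', 'e', 'c', 'b']


Output: [0, 1, 2, 2, 4, 1, 0, 4, 1]


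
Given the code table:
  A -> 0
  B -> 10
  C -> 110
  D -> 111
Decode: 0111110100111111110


Decoding:
0 -> A
111 -> D
110 -> C
10 -> B
0 -> A
111 -> D
111 -> D
110 -> C


Result: ADCBADDC


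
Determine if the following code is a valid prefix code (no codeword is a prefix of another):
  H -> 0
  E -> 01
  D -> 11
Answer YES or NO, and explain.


Checking each pair (does one codeword prefix another?):
  H='0' vs E='01': prefix -- VIOLATION

NO -- this is NOT a valid prefix code. H (0) is a prefix of E (01).


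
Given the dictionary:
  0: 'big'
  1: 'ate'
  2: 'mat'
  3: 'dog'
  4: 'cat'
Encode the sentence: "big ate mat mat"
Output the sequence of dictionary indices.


Look up each word in the dictionary:
  'big' -> 0
  'ate' -> 1
  'mat' -> 2
  'mat' -> 2

Encoded: [0, 1, 2, 2]


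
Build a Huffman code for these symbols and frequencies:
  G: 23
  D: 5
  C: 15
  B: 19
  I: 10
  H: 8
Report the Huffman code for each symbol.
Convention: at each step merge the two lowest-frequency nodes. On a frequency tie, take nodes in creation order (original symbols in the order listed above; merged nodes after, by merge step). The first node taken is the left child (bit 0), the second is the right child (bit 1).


Huffman tree construction:
Step 1: Merge D(5) + H(8) = 13
Step 2: Merge I(10) + (D+H)(13) = 23
Step 3: Merge C(15) + B(19) = 34
Step 4: Merge G(23) + (I+(D+H))(23) = 46
Step 5: Merge (C+B)(34) + (G+(I+(D+H)))(46) = 80
Read each symbol's code off the tree from the root (left child = 0, right child = 1).

Codes:
  G: 10 (length 2)
  D: 1110 (length 4)
  C: 00 (length 2)
  B: 01 (length 2)
  I: 110 (length 3)
  H: 1111 (length 4)
Average code length: 196/80 = 2.4500 bits/symbol


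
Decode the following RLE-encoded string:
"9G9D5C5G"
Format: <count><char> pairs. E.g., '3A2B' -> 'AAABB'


Expanding each <count><char> pair:
  9G -> 'GGGGGGGGG'
  9D -> 'DDDDDDDDD'
  5C -> 'CCCCC'
  5G -> 'GGGGG'

Decoded = GGGGGGGGGDDDDDDDDDCCCCCGGGGG


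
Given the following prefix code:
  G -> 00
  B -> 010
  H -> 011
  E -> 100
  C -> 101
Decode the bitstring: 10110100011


Decoding step by step:
Bits 101 -> C
Bits 101 -> C
Bits 00 -> G
Bits 011 -> H


Decoded message: CCGH


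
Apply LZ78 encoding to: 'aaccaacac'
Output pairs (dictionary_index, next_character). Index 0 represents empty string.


LZ78 encoding steps:
Dictionary: {0: ''}
Step 1: w='' (idx 0), next='a' -> output (0, 'a'), add 'a' as idx 1
Step 2: w='a' (idx 1), next='c' -> output (1, 'c'), add 'ac' as idx 2
Step 3: w='' (idx 0), next='c' -> output (0, 'c'), add 'c' as idx 3
Step 4: w='a' (idx 1), next='a' -> output (1, 'a'), add 'aa' as idx 4
Step 5: w='c' (idx 3), next='a' -> output (3, 'a'), add 'ca' as idx 5
Step 6: w='c' (idx 3), end of input -> output (3, '')


Encoded: [(0, 'a'), (1, 'c'), (0, 'c'), (1, 'a'), (3, 'a'), (3, '')]


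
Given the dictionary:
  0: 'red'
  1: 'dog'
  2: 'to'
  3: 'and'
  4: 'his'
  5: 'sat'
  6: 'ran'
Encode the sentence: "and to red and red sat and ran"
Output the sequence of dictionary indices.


Look up each word in the dictionary:
  'and' -> 3
  'to' -> 2
  'red' -> 0
  'and' -> 3
  'red' -> 0
  'sat' -> 5
  'and' -> 3
  'ran' -> 6

Encoded: [3, 2, 0, 3, 0, 5, 3, 6]


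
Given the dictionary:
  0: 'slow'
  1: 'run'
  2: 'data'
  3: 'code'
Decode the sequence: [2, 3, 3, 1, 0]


Look up each index in the dictionary:
  2 -> 'data'
  3 -> 'code'
  3 -> 'code'
  1 -> 'run'
  0 -> 'slow'

Decoded: "data code code run slow"


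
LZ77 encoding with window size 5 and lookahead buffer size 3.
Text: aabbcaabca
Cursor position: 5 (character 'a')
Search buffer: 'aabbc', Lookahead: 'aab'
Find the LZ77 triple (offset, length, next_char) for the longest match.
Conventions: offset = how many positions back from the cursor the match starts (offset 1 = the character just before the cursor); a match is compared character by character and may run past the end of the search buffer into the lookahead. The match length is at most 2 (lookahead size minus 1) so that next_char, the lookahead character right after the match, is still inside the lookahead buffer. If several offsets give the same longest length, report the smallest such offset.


Try each offset into the search buffer:
  offset=1 (pos 4, char 'c'): match length 0
  offset=2 (pos 3, char 'b'): match length 0
  offset=3 (pos 2, char 'b'): match length 0
  offset=4 (pos 1, char 'a'): match length 1
  offset=5 (pos 0, char 'a'): match length 2
Longest match has length 2 at offset 5.
next_char = character at position 5 + 2 = 7 -> 'b'

Best match: offset=5, length=2 (matching 'aa' starting at position 0)
LZ77 triple: (5, 2, 'b')


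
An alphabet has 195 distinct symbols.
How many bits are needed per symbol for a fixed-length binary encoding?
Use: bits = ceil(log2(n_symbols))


log2(195) = 7.6073
Bracket: 2^7 = 128 < 195 <= 2^8 = 256
So ceil(log2(195)) = 8

bits = ceil(log2(195)) = ceil(7.6073) = 8 bits


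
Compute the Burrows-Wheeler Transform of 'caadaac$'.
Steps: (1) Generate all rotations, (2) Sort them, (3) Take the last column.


Rotations (sorted):
  0: $caadaac -> last char: c
  1: aac$caad -> last char: d
  2: aadaac$c -> last char: c
  3: ac$caada -> last char: a
  4: adaac$ca -> last char: a
  5: c$caadaa -> last char: a
  6: caadaac$ -> last char: $
  7: daac$caa -> last char: a


BWT = cdcaaa$a


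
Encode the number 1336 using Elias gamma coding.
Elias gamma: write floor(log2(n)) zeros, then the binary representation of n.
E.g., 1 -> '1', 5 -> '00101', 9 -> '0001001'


num_bits = floor(log2(1336)) + 1 = 11
leading_zeros = num_bits - 1 = 10
binary(1336) = 10100111000

Elias gamma(1336) = '0000000000' + '10100111000' = 000000000010100111000 (21 bits)


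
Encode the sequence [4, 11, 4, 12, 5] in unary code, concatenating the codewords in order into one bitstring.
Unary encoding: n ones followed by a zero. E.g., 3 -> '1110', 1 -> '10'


Encode each number as n ones followed by a terminating 0:
  4 -> 11110 (5 bits)
  11 -> 111111111110 (12 bits)
  4 -> 11110 (5 bits)
  12 -> 1111111111110 (13 bits)
  5 -> 111110 (6 bits)
Total length = 5 + 12 + 5 + 13 + 6 = 41 bits.

Unary([4, 11, 4, 12, 5]) = 11110111111111110111101111111111110111110 (41 bits)


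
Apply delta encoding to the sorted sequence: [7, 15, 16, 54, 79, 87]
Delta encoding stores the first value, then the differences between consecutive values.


First value: 7
Deltas:
  15 - 7 = 8
  16 - 15 = 1
  54 - 16 = 38
  79 - 54 = 25
  87 - 79 = 8


Delta encoded: [7, 8, 1, 38, 25, 8]


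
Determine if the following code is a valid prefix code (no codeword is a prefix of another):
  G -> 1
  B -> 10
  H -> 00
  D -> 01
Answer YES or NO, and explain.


Checking each pair (does one codeword prefix another?):
  G='1' vs B='10': prefix -- VIOLATION

NO -- this is NOT a valid prefix code. G (1) is a prefix of B (10).


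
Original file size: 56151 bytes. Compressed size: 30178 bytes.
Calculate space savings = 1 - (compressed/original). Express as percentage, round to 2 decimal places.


ratio = compressed/original = 30178/56151 = 0.537444
savings = 1 - ratio = 1 - 0.537444 = 0.462556
as a percentage: 0.462556 * 100 = 46.26%

Space savings = 1 - 30178/56151 = 46.26%


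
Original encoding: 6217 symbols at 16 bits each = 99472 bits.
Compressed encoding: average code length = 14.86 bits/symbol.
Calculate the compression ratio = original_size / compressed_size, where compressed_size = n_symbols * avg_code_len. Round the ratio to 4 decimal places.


original_size = n_symbols * orig_bits = 6217 * 16 = 99472 bits
compressed_size = n_symbols * avg_code_len = 6217 * 14.86 = 92384.62 bits
ratio = original_size / compressed_size = 99472 / 92384.62 = 1.0767

Compression ratio = 1.0767


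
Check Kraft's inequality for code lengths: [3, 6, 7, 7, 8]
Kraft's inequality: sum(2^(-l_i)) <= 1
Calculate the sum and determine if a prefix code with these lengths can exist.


Sum = 2^(-3) + 2^(-6) + 2^(-7) + 2^(-7) + 2^(-8)
    = 0.125 + 0.015625 + 0.0078125 + 0.0078125 + 0.00390625
    = 41/256 = 0.16015625
Since 0.16015625 <= 1, Kraft's inequality IS satisfied.
A prefix code with these lengths CAN exist.

Kraft sum = 0.16015625. Satisfied.


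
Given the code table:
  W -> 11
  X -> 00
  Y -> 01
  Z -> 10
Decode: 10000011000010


Decoding:
10 -> Z
00 -> X
00 -> X
11 -> W
00 -> X
00 -> X
10 -> Z


Result: ZXXWXXZ


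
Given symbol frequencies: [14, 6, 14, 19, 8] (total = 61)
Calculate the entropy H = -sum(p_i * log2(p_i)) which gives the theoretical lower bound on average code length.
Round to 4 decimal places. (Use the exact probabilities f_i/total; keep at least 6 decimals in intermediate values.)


Per-symbol terms -p_i * log2(p_i) with p_i = f_i/61:
  p = 14/61 = 0.229508: log2(p) = -2.123382, -p*log2(p) = 0.487334
  p = 6/61 = 0.098361: log2(p) = -3.345775, -p*log2(p) = 0.329093
  p = 14/61 = 0.229508: log2(p) = -2.123382, -p*log2(p) = 0.487334
  p = 19/61 = 0.311475: log2(p) = -1.682810, -p*log2(p) = 0.524154
  p = 8/61 = 0.131148: log2(p) = -2.930737, -p*log2(p) = 0.384359
H = 0.487334 + 0.329093 + 0.487334 + 0.524154 + 0.384359 = 2.212274

H = 2.2123 bits/symbol


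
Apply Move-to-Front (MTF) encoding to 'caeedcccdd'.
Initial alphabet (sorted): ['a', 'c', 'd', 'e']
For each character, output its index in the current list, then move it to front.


MTF encoding:
'c': index 1 in ['a', 'c', 'd', 'e'] -> ['c', 'a', 'd', 'e']
'a': index 1 in ['c', 'a', 'd', 'e'] -> ['a', 'c', 'd', 'e']
'e': index 3 in ['a', 'c', 'd', 'e'] -> ['e', 'a', 'c', 'd']
'e': index 0 in ['e', 'a', 'c', 'd'] -> ['e', 'a', 'c', 'd']
'd': index 3 in ['e', 'a', 'c', 'd'] -> ['d', 'e', 'a', 'c']
'c': index 3 in ['d', 'e', 'a', 'c'] -> ['c', 'd', 'e', 'a']
'c': index 0 in ['c', 'd', 'e', 'a'] -> ['c', 'd', 'e', 'a']
'c': index 0 in ['c', 'd', 'e', 'a'] -> ['c', 'd', 'e', 'a']
'd': index 1 in ['c', 'd', 'e', 'a'] -> ['d', 'c', 'e', 'a']
'd': index 0 in ['d', 'c', 'e', 'a'] -> ['d', 'c', 'e', 'a']


Output: [1, 1, 3, 0, 3, 3, 0, 0, 1, 0]


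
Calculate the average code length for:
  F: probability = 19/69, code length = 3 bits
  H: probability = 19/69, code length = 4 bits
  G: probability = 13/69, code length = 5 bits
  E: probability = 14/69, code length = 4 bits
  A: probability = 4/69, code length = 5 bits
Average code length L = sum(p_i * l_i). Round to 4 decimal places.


Weighted contributions p_i * l_i:
  F: (19/69) * 3 = 57/69
  H: (19/69) * 4 = 76/69
  G: (13/69) * 5 = 65/69
  E: (14/69) * 4 = 56/69
  A: (4/69) * 5 = 20/69
Sum = (57 + 76 + 65 + 56 + 20)/69 = 274/69

L = 274/69 = 3.9710 bits/symbol


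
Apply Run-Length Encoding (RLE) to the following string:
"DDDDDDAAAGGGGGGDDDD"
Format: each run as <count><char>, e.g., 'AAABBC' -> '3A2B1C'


Scanning runs left to right:
  i=0: run of 'D' x 6 -> '6D'
  i=6: run of 'A' x 3 -> '3A'
  i=9: run of 'G' x 6 -> '6G'
  i=15: run of 'D' x 4 -> '4D'

RLE = 6D3A6G4D


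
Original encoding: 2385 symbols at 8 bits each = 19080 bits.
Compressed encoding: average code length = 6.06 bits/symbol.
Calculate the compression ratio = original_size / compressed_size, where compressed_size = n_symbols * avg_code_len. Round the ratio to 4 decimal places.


original_size = n_symbols * orig_bits = 2385 * 8 = 19080 bits
compressed_size = n_symbols * avg_code_len = 2385 * 6.06 = 14453.1 bits
ratio = original_size / compressed_size = 19080 / 14453.1 = 1.3201

Compression ratio = 1.3201


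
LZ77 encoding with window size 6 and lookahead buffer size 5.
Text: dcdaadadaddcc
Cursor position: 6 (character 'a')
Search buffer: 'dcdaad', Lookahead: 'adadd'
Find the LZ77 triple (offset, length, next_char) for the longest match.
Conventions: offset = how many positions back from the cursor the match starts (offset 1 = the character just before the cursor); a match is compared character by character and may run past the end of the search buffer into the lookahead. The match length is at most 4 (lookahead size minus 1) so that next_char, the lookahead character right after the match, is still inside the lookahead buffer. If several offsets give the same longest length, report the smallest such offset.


Try each offset into the search buffer:
  offset=1 (pos 5, char 'd'): match length 0
  offset=2 (pos 4, char 'a'): match length 4
  offset=3 (pos 3, char 'a'): match length 1
  offset=4 (pos 2, char 'd'): match length 0
  offset=5 (pos 1, char 'c'): match length 0
  offset=6 (pos 0, char 'd'): match length 0
Longest match has length 4 at offset 2.
next_char = character at position 6 + 4 = 10 -> 'd'

Best match: offset=2, length=4 (matching 'adad' starting at position 4)
LZ77 triple: (2, 4, 'd')


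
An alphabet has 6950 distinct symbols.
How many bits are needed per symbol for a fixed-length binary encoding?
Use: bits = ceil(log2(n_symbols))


log2(6950) = 12.7628
Bracket: 2^12 = 4096 < 6950 <= 2^13 = 8192
So ceil(log2(6950)) = 13

bits = ceil(log2(6950)) = ceil(12.7628) = 13 bits


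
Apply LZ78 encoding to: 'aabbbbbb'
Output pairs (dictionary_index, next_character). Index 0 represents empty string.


LZ78 encoding steps:
Dictionary: {0: ''}
Step 1: w='' (idx 0), next='a' -> output (0, 'a'), add 'a' as idx 1
Step 2: w='a' (idx 1), next='b' -> output (1, 'b'), add 'ab' as idx 2
Step 3: w='' (idx 0), next='b' -> output (0, 'b'), add 'b' as idx 3
Step 4: w='b' (idx 3), next='b' -> output (3, 'b'), add 'bb' as idx 4
Step 5: w='bb' (idx 4), end of input -> output (4, '')


Encoded: [(0, 'a'), (1, 'b'), (0, 'b'), (3, 'b'), (4, '')]


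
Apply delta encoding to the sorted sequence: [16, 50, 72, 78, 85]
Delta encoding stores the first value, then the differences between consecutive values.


First value: 16
Deltas:
  50 - 16 = 34
  72 - 50 = 22
  78 - 72 = 6
  85 - 78 = 7


Delta encoded: [16, 34, 22, 6, 7]
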